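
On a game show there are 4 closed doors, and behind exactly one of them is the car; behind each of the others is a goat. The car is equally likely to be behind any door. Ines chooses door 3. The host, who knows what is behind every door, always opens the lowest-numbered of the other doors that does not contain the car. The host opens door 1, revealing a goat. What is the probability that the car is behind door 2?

Consider each possible location of the car in turn.
If it is behind door 1 (prior 1/4): the host opened door 1, so this case is ruled out; weight (1/4)·0 = 0.
If it is behind any of doors 2, 3, and 4 (prior 1/4 each): door 1 is the lowest-numbered option available, probability 1; weight (1/4)·1 = 1/4 each.
The weights sum to 3/4.
So P(the car behind door 2 | the host opened door 1) = (1/4) / (3/4) = 1/3.

1/3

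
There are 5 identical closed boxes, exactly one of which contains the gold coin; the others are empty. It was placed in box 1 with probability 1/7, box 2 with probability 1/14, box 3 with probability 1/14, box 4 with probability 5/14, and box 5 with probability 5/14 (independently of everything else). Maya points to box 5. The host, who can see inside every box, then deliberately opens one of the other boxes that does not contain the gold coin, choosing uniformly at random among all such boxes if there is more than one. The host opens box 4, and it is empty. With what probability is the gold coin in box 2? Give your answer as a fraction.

4/31

Apply Bayes' rule, conditioning on where the gold coin actually is.
If it is in box 1 (prior 1/7): the host has 3 equally likely choices, so probability 1/3; weight (1/7)·(1/3) = 1/21.
If it is in either of boxes 2 and 3 (prior 1/14 each): the host has 3 equally likely choices, so probability 1/3; weight (1/14)·(1/3) = 1/42 each.
If it is in box 4 (prior 5/14): the host opened box 4, so this case is ruled out; weight (5/14)·0 = 0.
If it is in box 5 (prior 5/14): the host has 4 equally likely choices, so probability 1/4; weight (5/14)·(1/4) = 5/56.
The weights sum to 31/168.
So P(the gold coin in box 2 | the host opened box 4) = (1/42) / (31/168) = 4/31.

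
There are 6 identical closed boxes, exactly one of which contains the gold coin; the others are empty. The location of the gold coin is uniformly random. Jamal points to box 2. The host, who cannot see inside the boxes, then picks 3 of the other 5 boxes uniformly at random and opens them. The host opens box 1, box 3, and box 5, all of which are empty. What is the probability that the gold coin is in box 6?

Apply Bayes' rule, conditioning on where the gold coin actually is.
If it is in any of boxes 1, 3, and 5 (prior 1/6 each): that box was opened and seen not to hold the prize — ruled out; weight (1/6)·0 = 0 each.
If it is in any of boxes 2, 4, and 6 (prior 1/6 each): the host picks exactly this set with probability 1/10 regardless, and none is the prize; weight (1/6)·(1/10) = 1/60 each.
The weights sum to 1/20.
So P(the gold coin in box 6 | the host opened box 1, box 3, and box 5) = (1/60) / (1/20) = 1/3.

1/3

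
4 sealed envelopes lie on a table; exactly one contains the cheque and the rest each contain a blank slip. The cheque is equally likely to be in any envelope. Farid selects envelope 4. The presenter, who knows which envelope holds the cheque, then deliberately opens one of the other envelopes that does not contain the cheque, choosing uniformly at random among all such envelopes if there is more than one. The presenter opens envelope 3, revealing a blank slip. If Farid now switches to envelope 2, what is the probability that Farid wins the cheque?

3/8

Condition on the true location of the cheque.
If it is in either of envelopes 1 and 2 (prior 1/4 each): the presenter has 2 equally likely choices, so probability 1/2; weight (1/4)·(1/2) = 1/8 each.
If it is in envelope 3 (prior 1/4): the presenter opened envelope 3, so this case is ruled out; weight (1/4)·0 = 0.
If it is in envelope 4 (prior 1/4): the presenter has 3 equally likely choices, so probability 1/3; weight (1/4)·(1/3) = 1/12.
The weights sum to 1/3.
So P(the cheque in envelope 2 | the presenter opened envelope 3) = (1/8) / (1/3) = 3/8.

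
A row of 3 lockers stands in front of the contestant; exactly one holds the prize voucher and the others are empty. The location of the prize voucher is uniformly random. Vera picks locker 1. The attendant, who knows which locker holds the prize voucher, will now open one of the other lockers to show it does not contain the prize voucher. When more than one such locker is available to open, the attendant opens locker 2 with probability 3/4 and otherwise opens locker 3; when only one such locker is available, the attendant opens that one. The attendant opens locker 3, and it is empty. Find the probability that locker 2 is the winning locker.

Apply Bayes' rule, conditioning on where the prize voucher actually is.
If it is in locker 1 (prior 1/3): locker 2 is available but not opened, probability 1/4; weight (1/3)·(1/4) = 1/12.
If it is in locker 2 (prior 1/3): only locker 3 is available, probability 1; weight (1/3)·1 = 1/3.
If it is in locker 3 (prior 1/3): the attendant opened locker 3, so this case is ruled out; weight (1/3)·0 = 0.
The weights sum to 5/12.
So P(the prize voucher in locker 2 | the attendant opened locker 3) = (1/3) / (5/12) = 4/5.

4/5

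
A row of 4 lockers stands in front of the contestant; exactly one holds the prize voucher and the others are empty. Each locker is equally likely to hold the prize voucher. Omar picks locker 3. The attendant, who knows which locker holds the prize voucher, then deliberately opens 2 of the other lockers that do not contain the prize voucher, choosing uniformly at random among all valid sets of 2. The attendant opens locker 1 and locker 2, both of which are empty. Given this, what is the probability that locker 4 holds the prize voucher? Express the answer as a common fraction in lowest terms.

3/4

Apply Bayes' rule, conditioning on where the prize voucher actually is.
If it is in either of lockers 1 and 2 (prior 1/4 each): that locker was opened and seen not to hold the prize — ruled out; weight (1/4)·0 = 0 each.
If it is in locker 3 (prior 1/4): the attendant has 3 equally likely choices, so probability 1/3; weight (1/4)·(1/3) = 1/12.
If it is in locker 4 (prior 1/4): the attendant has no choice, probability 1; weight (1/4)·1 = 1/4.
The weights sum to 1/3.
So P(the prize voucher in locker 4 | the attendant opened locker 1 and locker 2) = (1/4) / (1/3) = 3/4.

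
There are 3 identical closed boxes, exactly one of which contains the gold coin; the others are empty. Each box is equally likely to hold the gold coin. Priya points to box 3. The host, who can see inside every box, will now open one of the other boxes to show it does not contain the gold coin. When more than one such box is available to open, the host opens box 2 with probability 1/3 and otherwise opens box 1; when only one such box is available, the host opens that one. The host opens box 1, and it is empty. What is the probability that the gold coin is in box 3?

Condition on the true location of the gold coin.
If it is in box 1 (prior 1/3): the host opened box 1, so this case is ruled out; weight (1/3)·0 = 0.
If it is in box 2 (prior 1/3): only box 1 is available, probability 1; weight (1/3)·1 = 1/3.
If it is in box 3 (prior 1/3): box 2 is available but not opened, probability 2/3; weight (1/3)·(2/3) = 2/9.
The weights sum to 5/9.
So P(the gold coin in box 3 | the host opened box 1) = (2/9) / (5/9) = 2/5.

2/5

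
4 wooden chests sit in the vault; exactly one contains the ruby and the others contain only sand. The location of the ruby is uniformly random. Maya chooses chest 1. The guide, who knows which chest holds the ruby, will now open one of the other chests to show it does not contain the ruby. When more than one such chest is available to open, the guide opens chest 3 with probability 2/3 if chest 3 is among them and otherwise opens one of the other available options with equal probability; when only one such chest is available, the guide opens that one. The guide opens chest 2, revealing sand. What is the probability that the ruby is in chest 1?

1/6

Condition on the true location of the ruby.
If it is in chest 1 (prior 1/4): chest 3 is available but not opened; chest 2 gets probability (1 − 2/3)/2 = 1/6; weight (1/4)·(1/6) = 1/24.
If it is in chest 2 (prior 1/4): the guide opened chest 2, so this case is ruled out; weight (1/4)·0 = 0.
If it is in chest 3 (prior 1/4): chest 3 holds the prize so is unavailable; the guide chooses uniformly among the 2 others, probability 1/2; weight (1/4)·(1/2) = 1/8.
If it is in chest 4 (prior 1/4): chest 3 is available but not opened, probability 1/3; weight (1/4)·(1/3) = 1/12.
The weights sum to 1/4.
So P(the ruby in chest 1 | the guide opened chest 2) = (1/24) / (1/4) = 1/6.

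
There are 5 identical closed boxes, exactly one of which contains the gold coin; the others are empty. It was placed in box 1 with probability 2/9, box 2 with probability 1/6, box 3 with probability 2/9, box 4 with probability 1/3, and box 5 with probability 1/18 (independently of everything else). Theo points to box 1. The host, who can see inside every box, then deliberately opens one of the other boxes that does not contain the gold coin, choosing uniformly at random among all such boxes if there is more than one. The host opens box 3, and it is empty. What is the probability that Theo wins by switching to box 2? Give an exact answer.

Condition on the true location of the gold coin.
If it is in box 1 (prior 2/9): the host has 4 equally likely choices, so probability 1/4; weight (2/9)·(1/4) = 1/18.
If it is in box 2 (prior 1/6): the host has 3 equally likely choices, so probability 1/3; weight (1/6)·(1/3) = 1/18.
If it is in box 3 (prior 2/9): the host opened box 3, so this case is ruled out; weight (2/9)·0 = 0.
If it is in box 4 (prior 1/3): the host has 3 equally likely choices, so probability 1/3; weight (1/3)·(1/3) = 1/9.
If it is in box 5 (prior 1/18): the host has 3 equally likely choices, so probability 1/3; weight (1/18)·(1/3) = 1/54.
The weights sum to 13/54.
So P(the gold coin in box 2 | the host opened box 3) = (1/18) / (13/54) = 3/13.

3/13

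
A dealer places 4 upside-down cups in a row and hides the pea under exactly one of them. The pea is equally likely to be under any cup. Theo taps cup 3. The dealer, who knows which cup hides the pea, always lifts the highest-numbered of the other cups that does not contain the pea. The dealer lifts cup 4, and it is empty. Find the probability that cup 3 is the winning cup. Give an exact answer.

Apply Bayes' rule, conditioning on where the pea actually is.
If it is under any of cups 1, 2, and 3 (prior 1/4 each): cup 4 is the highest-numbered option available, probability 1; weight (1/4)·1 = 1/4 each.
If it is under cup 4 (prior 1/4): the dealer opened cup 4, so this case is ruled out; weight (1/4)·0 = 0.
The weights sum to 3/4.
So P(the pea under cup 3 | the dealer opened cup 4) = (1/4) / (3/4) = 1/3.

1/3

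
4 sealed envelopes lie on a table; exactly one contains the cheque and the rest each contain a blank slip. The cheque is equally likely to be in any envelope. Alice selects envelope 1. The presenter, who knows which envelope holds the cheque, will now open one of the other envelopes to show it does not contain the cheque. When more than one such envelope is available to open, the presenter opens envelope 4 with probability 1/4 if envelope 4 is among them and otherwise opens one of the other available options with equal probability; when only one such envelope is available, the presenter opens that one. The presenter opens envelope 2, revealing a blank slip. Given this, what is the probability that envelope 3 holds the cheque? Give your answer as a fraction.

6/13

Condition on the true location of the cheque.
If it is in envelope 1 (prior 1/4): envelope 4 is available but not opened; envelope 2 gets probability (1 − 1/4)/2 = 3/8; weight (1/4)·(3/8) = 3/32.
If it is in envelope 2 (prior 1/4): the presenter opened envelope 2, so this case is ruled out; weight (1/4)·0 = 0.
If it is in envelope 3 (prior 1/4): envelope 4 is available but not opened, probability 3/4; weight (1/4)·(3/4) = 3/16.
If it is in envelope 4 (prior 1/4): envelope 4 holds the prize so is unavailable; the presenter chooses uniformly among the 2 others, probability 1/2; weight (1/4)·(1/2) = 1/8.
The weights sum to 13/32.
So P(the cheque in envelope 3 | the presenter opened envelope 2) = (3/16) / (13/32) = 6/13.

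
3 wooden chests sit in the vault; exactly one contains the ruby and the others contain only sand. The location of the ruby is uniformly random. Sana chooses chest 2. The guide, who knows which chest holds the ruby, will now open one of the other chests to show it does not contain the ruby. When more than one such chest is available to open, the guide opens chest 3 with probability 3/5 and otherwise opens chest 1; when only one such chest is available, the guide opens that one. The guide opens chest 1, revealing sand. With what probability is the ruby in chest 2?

Condition on the true location of the ruby.
If it is in chest 1 (prior 1/3): the guide opened chest 1, so this case is ruled out; weight (1/3)·0 = 0.
If it is in chest 2 (prior 1/3): chest 3 is available but not opened, probability 2/5; weight (1/3)·(2/5) = 2/15.
If it is in chest 3 (prior 1/3): only chest 1 is available, probability 1; weight (1/3)·1 = 1/3.
The weights sum to 7/15.
So P(the ruby in chest 2 | the guide opened chest 1) = (2/15) / (7/15) = 2/7.

2/7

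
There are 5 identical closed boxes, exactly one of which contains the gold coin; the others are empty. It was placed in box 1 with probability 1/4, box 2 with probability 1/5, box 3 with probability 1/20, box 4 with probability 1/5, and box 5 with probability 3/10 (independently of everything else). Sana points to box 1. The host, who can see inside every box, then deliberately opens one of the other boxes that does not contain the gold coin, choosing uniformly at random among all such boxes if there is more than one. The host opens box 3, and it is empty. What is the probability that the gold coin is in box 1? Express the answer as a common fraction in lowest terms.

15/71

Condition on the true location of the gold coin.
If it is in box 1 (prior 1/4): the host has 4 equally likely choices, so probability 1/4; weight (1/4)·(1/4) = 1/16.
If it is in either of boxes 2 and 4 (prior 1/5 each): the host has 3 equally likely choices, so probability 1/3; weight (1/5)·(1/3) = 1/15 each.
If it is in box 3 (prior 1/20): the host opened box 3, so this case is ruled out; weight (1/20)·0 = 0.
If it is in box 5 (prior 3/10): the host has 3 equally likely choices, so probability 1/3; weight (3/10)·(1/3) = 1/10.
The weights sum to 71/240.
So P(the gold coin in box 1 | the host opened box 3) = (1/16) / (71/240) = 15/71.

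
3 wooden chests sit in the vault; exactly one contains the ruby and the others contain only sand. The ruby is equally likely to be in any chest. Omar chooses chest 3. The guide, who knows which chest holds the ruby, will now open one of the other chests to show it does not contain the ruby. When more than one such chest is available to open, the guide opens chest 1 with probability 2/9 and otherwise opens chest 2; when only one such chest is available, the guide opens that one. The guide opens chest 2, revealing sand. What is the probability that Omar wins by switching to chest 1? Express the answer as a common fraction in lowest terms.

9/16

Condition on the true location of the ruby.
If it is in chest 1 (prior 1/3): only chest 2 is available, probability 1; weight (1/3)·1 = 1/3.
If it is in chest 2 (prior 1/3): the guide opened chest 2, so this case is ruled out; weight (1/3)·0 = 0.
If it is in chest 3 (prior 1/3): chest 1 is available but not opened, probability 7/9; weight (1/3)·(7/9) = 7/27.
The weights sum to 16/27.
So P(the ruby in chest 1 | the guide opened chest 2) = (1/3) / (16/27) = 9/16.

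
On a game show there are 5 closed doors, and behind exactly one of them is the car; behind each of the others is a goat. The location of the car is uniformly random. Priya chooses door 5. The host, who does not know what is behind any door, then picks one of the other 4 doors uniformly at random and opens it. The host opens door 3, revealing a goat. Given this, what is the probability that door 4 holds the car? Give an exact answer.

Consider each possible location of the car in turn.
If it is behind any of doors 1, 2, 4, and 5 (prior 1/5 each): the host picks door 3 with probability 1/4 regardless, and it is not the prize; weight (1/5)·(1/4) = 1/20 each.
If it is behind door 3 (prior 1/5): the host opened door 3, so this case is ruled out; weight (1/5)·0 = 0.
The weights sum to 1/5.
So P(the car behind door 4 | the host opened door 3) = (1/20) / (1/5) = 1/4.

1/4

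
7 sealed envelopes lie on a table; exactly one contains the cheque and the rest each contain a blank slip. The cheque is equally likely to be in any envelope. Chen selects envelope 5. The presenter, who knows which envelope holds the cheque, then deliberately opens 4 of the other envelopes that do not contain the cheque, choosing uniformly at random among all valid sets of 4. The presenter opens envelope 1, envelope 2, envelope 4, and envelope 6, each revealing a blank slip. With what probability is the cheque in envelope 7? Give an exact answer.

Condition on the true location of the cheque.
If it is in any of envelopes 1, 2, 4, and 6 (prior 1/7 each): that envelope was opened and seen not to hold the prize — ruled out; weight (1/7)·0 = 0 each.
If it is in either of envelopes 3 and 7 (prior 1/7 each): the presenter has 5 equally likely choices, so probability 1/5; weight (1/7)·(1/5) = 1/35 each.
If it is in envelope 5 (prior 1/7): the presenter has 15 equally likely choices, so probability 1/15; weight (1/7)·(1/15) = 1/105.
The weights sum to 1/15.
So P(the cheque in envelope 7 | the presenter opened envelope 1, envelope 2, envelope 4, and envelope 6) = (1/35) / (1/15) = 3/7.

3/7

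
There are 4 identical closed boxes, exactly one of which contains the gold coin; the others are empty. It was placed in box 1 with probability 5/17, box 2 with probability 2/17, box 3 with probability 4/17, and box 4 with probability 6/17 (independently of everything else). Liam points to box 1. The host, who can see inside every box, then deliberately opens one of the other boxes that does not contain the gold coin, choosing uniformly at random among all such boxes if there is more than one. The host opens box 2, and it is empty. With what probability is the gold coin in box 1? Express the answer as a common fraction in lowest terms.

1/4

Consider each possible location of the gold coin in turn.
If it is in box 1 (prior 5/17): the host has 3 equally likely choices, so probability 1/3; weight (5/17)·(1/3) = 5/51.
If it is in box 2 (prior 2/17): the host opened box 2, so this case is ruled out; weight (2/17)·0 = 0.
If it is in box 3 (prior 4/17): the host has 2 equally likely choices, so probability 1/2; weight (4/17)·(1/2) = 2/17.
If it is in box 4 (prior 6/17): the host has 2 equally likely choices, so probability 1/2; weight (6/17)·(1/2) = 3/17.
The weights sum to 20/51.
So P(the gold coin in box 1 | the host opened box 2) = (5/51) / (20/51) = 1/4.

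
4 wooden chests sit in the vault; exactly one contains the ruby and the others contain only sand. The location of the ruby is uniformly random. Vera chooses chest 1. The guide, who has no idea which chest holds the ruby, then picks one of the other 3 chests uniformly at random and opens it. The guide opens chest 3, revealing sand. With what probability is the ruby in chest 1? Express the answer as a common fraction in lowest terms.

Because the guide chose which chest to open without knowing where the ruby is, the choice is independent of the prize location. Learning that chest 3 does not hold the ruby simply rules out that one location and leaves the remaining 3 chests still equally likely by symmetry.
So P(the ruby in chest 1) = 1/3.

1/3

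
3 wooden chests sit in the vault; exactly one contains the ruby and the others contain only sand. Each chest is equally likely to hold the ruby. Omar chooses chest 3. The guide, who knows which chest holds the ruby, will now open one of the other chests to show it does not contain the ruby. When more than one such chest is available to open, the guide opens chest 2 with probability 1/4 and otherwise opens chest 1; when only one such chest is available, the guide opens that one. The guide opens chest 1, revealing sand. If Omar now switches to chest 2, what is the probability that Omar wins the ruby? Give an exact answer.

4/7

Apply Bayes' rule, conditioning on where the ruby actually is.
If it is in chest 1 (prior 1/3): the guide opened chest 1, so this case is ruled out; weight (1/3)·0 = 0.
If it is in chest 2 (prior 1/3): only chest 1 is available, probability 1; weight (1/3)·1 = 1/3.
If it is in chest 3 (prior 1/3): chest 2 is available but not opened, probability 3/4; weight (1/3)·(3/4) = 1/4.
The weights sum to 7/12.
So P(the ruby in chest 2 | the guide opened chest 1) = (1/3) / (7/12) = 4/7.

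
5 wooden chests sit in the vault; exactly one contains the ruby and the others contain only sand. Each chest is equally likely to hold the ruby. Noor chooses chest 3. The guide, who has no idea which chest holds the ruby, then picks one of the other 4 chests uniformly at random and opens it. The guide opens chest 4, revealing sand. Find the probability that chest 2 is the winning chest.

1/4

Because the guide chose which chest to open without knowing where the ruby is, the choice is independent of the prize location. Learning that chest 4 does not hold the ruby simply rules out that one location and leaves the remaining 4 chests still equally likely by symmetry.
So P(the ruby in chest 2) = 1/4.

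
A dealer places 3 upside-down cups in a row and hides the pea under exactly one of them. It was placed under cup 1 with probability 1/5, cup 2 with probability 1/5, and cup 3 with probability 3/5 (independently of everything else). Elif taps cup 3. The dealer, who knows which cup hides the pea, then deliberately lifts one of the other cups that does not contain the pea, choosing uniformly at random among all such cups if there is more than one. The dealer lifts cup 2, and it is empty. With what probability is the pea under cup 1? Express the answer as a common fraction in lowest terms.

2/5

Apply Bayes' rule, conditioning on where the pea actually is.
If it is under cup 1 (prior 1/5): the dealer has no choice, probability 1; weight (1/5)·1 = 1/5.
If it is under cup 2 (prior 1/5): the dealer opened cup 2, so this case is ruled out; weight (1/5)·0 = 0.
If it is under cup 3 (prior 3/5): the dealer has 2 equally likely choices, so probability 1/2; weight (3/5)·(1/2) = 3/10.
The weights sum to 1/2.
So P(the pea under cup 1 | the dealer opened cup 2) = (1/5) / (1/2) = 2/5.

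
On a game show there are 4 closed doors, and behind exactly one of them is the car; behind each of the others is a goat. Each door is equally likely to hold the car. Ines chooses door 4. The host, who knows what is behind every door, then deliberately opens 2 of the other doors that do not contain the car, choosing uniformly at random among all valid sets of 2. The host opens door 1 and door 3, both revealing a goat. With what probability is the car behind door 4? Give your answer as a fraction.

Apply Bayes' rule, conditioning on where the car actually is.
If it is behind either of doors 1 and 3 (prior 1/4 each): that door was opened and seen not to hold the prize — ruled out; weight (1/4)·0 = 0 each.
If it is behind door 2 (prior 1/4): the host has no choice, probability 1; weight (1/4)·1 = 1/4.
If it is behind door 4 (prior 1/4): the host has 3 equally likely choices, so probability 1/3; weight (1/4)·(1/3) = 1/12.
The weights sum to 1/3.
So P(the car behind door 4 | the host opened door 1 and door 3) = (1/12) / (1/3) = 1/4.

1/4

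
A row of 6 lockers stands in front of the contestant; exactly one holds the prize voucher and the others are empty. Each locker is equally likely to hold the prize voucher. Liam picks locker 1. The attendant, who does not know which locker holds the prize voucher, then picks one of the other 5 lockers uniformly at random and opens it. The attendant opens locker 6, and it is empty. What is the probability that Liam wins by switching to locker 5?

Apply Bayes' rule, conditioning on where the prize voucher actually is.
If it is in any of lockers 1, 2, 3, 4, and 5 (prior 1/6 each): the attendant picks locker 6 with probability 1/5 regardless, and it is not the prize; weight (1/6)·(1/5) = 1/30 each.
If it is in locker 6 (prior 1/6): the attendant opened locker 6, so this case is ruled out; weight (1/6)·0 = 0.
The weights sum to 1/6.
So P(the prize voucher in locker 5 | the attendant opened locker 6) = (1/30) / (1/6) = 1/5.

1/5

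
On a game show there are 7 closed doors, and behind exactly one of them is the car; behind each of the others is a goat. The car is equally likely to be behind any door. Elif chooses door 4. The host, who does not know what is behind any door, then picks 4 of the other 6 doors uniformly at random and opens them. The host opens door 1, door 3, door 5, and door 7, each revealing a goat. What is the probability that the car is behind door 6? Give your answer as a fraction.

1/3

Condition on the true location of the car.
If it is behind any of doors 1, 3, 5, and 7 (prior 1/7 each): that door was opened and seen not to hold the prize — ruled out; weight (1/7)·0 = 0 each.
If it is behind any of doors 2, 4, and 6 (prior 1/7 each): the host picks exactly this set with probability 1/15 regardless, and none is the prize; weight (1/7)·(1/15) = 1/105 each.
The weights sum to 1/35.
So P(the car behind door 6 | the host opened door 1, door 3, door 5, and door 7) = (1/105) / (1/35) = 1/3.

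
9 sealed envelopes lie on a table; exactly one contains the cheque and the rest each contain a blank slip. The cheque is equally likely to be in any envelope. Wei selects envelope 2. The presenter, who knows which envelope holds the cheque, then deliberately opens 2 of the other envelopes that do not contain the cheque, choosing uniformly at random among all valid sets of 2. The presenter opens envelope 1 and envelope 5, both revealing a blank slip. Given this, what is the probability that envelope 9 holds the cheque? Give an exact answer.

Apply Bayes' rule, conditioning on where the cheque actually is.
If it is in either of envelopes 1 and 5 (prior 1/9 each): that envelope was opened and seen not to hold the prize — ruled out; weight (1/9)·0 = 0 each.
If it is in envelope 2 (prior 1/9): the presenter has 28 equally likely choices, so probability 1/28; weight (1/9)·(1/28) = 1/252.
If it is in any of envelopes 3, 4, 6, 7, 8, and 9 (prior 1/9 each): the presenter has 21 equally likely choices, so probability 1/21; weight (1/9)·(1/21) = 1/189 each.
The weights sum to 1/28.
So P(the cheque in envelope 9 | the presenter opened envelope 1 and envelope 5) = (1/189) / (1/28) = 4/27.

4/27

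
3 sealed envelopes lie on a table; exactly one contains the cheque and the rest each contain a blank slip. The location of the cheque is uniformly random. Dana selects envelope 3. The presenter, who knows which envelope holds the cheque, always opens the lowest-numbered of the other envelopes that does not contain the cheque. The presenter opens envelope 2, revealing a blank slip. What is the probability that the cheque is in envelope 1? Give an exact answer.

1

Condition on the true location of the cheque.
If it is in envelope 1 (prior 1/3): envelope 2 is the lowest-numbered option available, probability 1; weight (1/3)·1 = 1/3.
If it is in envelope 2 (prior 1/3): the presenter opened envelope 2, so this case is ruled out; weight (1/3)·0 = 0.
If it is in envelope 3 (prior 1/3): the presenter would have opened envelope 1 instead, probability 0; weight (1/3)·0 = 0.
The weights sum to 1/3.
So P(the cheque in envelope 1 | the presenter opened envelope 2) = (1/3) / (1/3) = 1.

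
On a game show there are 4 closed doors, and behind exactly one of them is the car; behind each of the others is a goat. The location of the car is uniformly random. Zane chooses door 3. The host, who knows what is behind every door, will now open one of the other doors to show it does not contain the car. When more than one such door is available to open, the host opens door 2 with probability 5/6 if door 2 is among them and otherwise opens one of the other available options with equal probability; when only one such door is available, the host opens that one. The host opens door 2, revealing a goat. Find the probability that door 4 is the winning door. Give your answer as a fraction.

1/3

Consider each possible location of the car in turn.
If it is behind any of doors 1, 3, and 4 (prior 1/4 each): door 2 is available, opened with probability 5/6; weight (1/4)·(5/6) = 5/24 each.
If it is behind door 2 (prior 1/4): the host opened door 2, so this case is ruled out; weight (1/4)·0 = 0.
The weights sum to 5/8.
So P(the car behind door 4 | the host opened door 2) = (5/24) / (5/8) = 1/3.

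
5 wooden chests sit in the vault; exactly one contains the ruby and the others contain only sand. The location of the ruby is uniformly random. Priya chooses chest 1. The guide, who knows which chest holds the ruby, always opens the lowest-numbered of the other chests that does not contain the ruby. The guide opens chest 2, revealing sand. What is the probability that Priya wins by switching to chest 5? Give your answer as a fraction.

Consider each possible location of the ruby in turn.
If it is in any of chests 1, 3, 4, and 5 (prior 1/5 each): chest 2 is the lowest-numbered option available, probability 1; weight (1/5)·1 = 1/5 each.
If it is in chest 2 (prior 1/5): the guide opened chest 2, so this case is ruled out; weight (1/5)·0 = 0.
The weights sum to 4/5.
So P(the ruby in chest 5 | the guide opened chest 2) = (1/5) / (4/5) = 1/4.

1/4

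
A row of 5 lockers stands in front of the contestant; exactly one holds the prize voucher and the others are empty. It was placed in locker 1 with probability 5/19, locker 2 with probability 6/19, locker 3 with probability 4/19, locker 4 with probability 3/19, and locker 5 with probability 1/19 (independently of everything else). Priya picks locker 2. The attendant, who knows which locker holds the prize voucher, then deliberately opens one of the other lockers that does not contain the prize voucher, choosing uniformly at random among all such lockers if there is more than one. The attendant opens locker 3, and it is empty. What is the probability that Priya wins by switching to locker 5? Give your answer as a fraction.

2/27

Consider each possible location of the prize voucher in turn.
If it is in locker 1 (prior 5/19): the attendant has 3 equally likely choices, so probability 1/3; weight (5/19)·(1/3) = 5/57.
If it is in locker 2 (prior 6/19): the attendant has 4 equally likely choices, so probability 1/4; weight (6/19)·(1/4) = 3/38.
If it is in locker 3 (prior 4/19): the attendant opened locker 3, so this case is ruled out; weight (4/19)·0 = 0.
If it is in locker 4 (prior 3/19): the attendant has 3 equally likely choices, so probability 1/3; weight (3/19)·(1/3) = 1/19.
If it is in locker 5 (prior 1/19): the attendant has 3 equally likely choices, so probability 1/3; weight (1/19)·(1/3) = 1/57.
The weights sum to 9/38.
So P(the prize voucher in locker 5 | the attendant opened locker 3) = (1/57) / (9/38) = 2/27.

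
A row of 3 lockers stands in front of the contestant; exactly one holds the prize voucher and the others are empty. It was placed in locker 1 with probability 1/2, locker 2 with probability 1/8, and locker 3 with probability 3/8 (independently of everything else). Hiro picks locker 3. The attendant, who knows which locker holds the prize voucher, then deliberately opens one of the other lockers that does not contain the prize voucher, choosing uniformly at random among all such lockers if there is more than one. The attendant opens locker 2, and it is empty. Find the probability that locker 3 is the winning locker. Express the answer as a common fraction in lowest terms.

3/11

Consider each possible location of the prize voucher in turn.
If it is in locker 1 (prior 1/2): the attendant has no choice, probability 1; weight (1/2)·1 = 1/2.
If it is in locker 2 (prior 1/8): the attendant opened locker 2, so this case is ruled out; weight (1/8)·0 = 0.
If it is in locker 3 (prior 3/8): the attendant has 2 equally likely choices, so probability 1/2; weight (3/8)·(1/2) = 3/16.
The weights sum to 11/16.
So P(the prize voucher in locker 3 | the attendant opened locker 2) = (3/16) / (11/16) = 3/11.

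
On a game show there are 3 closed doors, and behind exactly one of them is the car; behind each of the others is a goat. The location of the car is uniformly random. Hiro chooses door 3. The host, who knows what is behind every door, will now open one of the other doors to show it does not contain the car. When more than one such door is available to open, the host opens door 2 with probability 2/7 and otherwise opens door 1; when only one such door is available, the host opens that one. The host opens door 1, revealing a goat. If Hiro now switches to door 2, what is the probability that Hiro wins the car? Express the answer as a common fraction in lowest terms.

Condition on the true location of the car.
If it is behind door 1 (prior 1/3): the host opened door 1, so this case is ruled out; weight (1/3)·0 = 0.
If it is behind door 2 (prior 1/3): only door 1 is available, probability 1; weight (1/3)·1 = 1/3.
If it is behind door 3 (prior 1/3): door 2 is available but not opened, probability 5/7; weight (1/3)·(5/7) = 5/21.
The weights sum to 4/7.
So P(the car behind door 2 | the host opened door 1) = (1/3) / (4/7) = 7/12.

7/12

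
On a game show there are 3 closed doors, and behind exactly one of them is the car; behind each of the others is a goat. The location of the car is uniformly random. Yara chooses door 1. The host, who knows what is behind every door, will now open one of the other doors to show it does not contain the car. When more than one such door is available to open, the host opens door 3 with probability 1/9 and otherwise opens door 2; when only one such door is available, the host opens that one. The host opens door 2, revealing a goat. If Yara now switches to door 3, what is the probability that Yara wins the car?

Condition on the true location of the car.
If it is behind door 1 (prior 1/3): door 3 is available but not opened, probability 8/9; weight (1/3)·(8/9) = 8/27.
If it is behind door 2 (prior 1/3): the host opened door 2, so this case is ruled out; weight (1/3)·0 = 0.
If it is behind door 3 (prior 1/3): only door 2 is available, probability 1; weight (1/3)·1 = 1/3.
The weights sum to 17/27.
So P(the car behind door 3 | the host opened door 2) = (1/3) / (17/27) = 9/17.

9/17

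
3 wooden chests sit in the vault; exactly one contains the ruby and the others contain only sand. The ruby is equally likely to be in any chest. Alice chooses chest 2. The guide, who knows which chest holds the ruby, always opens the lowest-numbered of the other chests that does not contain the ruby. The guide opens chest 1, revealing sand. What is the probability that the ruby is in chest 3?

Consider each possible location of the ruby in turn.
If it is in chest 1 (prior 1/3): the guide opened chest 1, so this case is ruled out; weight (1/3)·0 = 0.
If it is in either of chests 2 and 3 (prior 1/3 each): chest 1 is the lowest-numbered option available, probability 1; weight (1/3)·1 = 1/3 each.
The weights sum to 2/3.
So P(the ruby in chest 3 | the guide opened chest 1) = (1/3) / (2/3) = 1/2.

1/2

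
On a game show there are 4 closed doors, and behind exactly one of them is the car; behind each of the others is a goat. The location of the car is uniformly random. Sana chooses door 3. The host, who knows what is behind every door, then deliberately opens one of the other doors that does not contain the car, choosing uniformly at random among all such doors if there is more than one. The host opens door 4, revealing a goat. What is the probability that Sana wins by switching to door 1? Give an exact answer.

Consider each possible location of the car in turn.
If it is behind either of doors 1 and 2 (prior 1/4 each): the host has 2 equally likely choices, so probability 1/2; weight (1/4)·(1/2) = 1/8 each.
If it is behind door 3 (prior 1/4): the host has 3 equally likely choices, so probability 1/3; weight (1/4)·(1/3) = 1/12.
If it is behind door 4 (prior 1/4): the host opened door 4, so this case is ruled out; weight (1/4)·0 = 0.
The weights sum to 1/3.
So P(the car behind door 1 | the host opened door 4) = (1/8) / (1/3) = 3/8.

3/8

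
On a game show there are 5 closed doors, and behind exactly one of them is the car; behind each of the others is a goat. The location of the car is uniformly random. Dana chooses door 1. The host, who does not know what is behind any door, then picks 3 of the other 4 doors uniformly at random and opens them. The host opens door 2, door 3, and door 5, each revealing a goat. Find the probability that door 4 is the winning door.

Because the host chose which doors to open without knowing where the car is, the choice is independent of the prize location. Learning that none of the 3 opened doors holds the car simply rules out those 3 locations and leaves the remaining 2 doors still equally likely by symmetry.
So P(the car behind door 4) = 1/2.

1/2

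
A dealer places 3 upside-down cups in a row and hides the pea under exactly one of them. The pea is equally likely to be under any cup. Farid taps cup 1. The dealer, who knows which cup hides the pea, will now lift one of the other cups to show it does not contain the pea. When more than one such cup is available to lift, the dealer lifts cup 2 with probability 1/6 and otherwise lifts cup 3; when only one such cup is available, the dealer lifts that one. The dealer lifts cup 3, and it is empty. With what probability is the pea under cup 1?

Consider each possible location of the pea in turn.
If it is under cup 1 (prior 1/3): cup 2 is available but not opened, probability 5/6; weight (1/3)·(5/6) = 5/18.
If it is under cup 2 (prior 1/3): only cup 3 is available, probability 1; weight (1/3)·1 = 1/3.
If it is under cup 3 (prior 1/3): the dealer opened cup 3, so this case is ruled out; weight (1/3)·0 = 0.
The weights sum to 11/18.
So P(the pea under cup 1 | the dealer opened cup 3) = (5/18) / (11/18) = 5/11.

5/11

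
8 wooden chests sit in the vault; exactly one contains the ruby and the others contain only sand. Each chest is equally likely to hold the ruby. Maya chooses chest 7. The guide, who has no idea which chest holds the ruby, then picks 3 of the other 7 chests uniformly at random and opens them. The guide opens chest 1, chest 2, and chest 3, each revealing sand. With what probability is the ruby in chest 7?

Condition on the true location of the ruby.
If it is in any of chests 1, 2, and 3 (prior 1/8 each): that chest was opened and seen not to hold the prize — ruled out; weight (1/8)·0 = 0 each.
If it is in any of chests 4, 5, 6, 7, and 8 (prior 1/8 each): the guide picks exactly this set with probability 1/35 regardless, and none is the prize; weight (1/8)·(1/35) = 1/280 each.
The weights sum to 1/56.
So P(the ruby in chest 7 | the guide opened chest 1, chest 2, and chest 3) = (1/280) / (1/56) = 1/5.

1/5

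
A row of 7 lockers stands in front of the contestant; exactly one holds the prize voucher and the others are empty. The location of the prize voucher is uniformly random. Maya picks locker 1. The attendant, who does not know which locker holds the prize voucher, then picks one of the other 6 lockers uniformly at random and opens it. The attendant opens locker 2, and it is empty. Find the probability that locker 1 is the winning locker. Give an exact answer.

Condition on the true location of the prize voucher.
If it is in any of lockers 1, 3, 4, 5, 6, and 7 (prior 1/7 each): the attendant picks locker 2 with probability 1/6 regardless, and it is not the prize; weight (1/7)·(1/6) = 1/42 each.
If it is in locker 2 (prior 1/7): the attendant opened locker 2, so this case is ruled out; weight (1/7)·0 = 0.
The weights sum to 1/7.
So P(the prize voucher in locker 1 | the attendant opened locker 2) = (1/42) / (1/7) = 1/6.

1/6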